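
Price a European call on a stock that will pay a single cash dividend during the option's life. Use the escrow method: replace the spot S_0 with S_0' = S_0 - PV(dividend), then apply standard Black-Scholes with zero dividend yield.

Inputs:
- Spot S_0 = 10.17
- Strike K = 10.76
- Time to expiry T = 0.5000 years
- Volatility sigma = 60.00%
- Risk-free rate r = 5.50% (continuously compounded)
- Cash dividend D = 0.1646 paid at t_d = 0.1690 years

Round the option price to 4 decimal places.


PV(D) = D * exp(-r * t_d) = 0.1646 * 0.99074806 = 0.16307713
S_0' = S_0 - PV(D) = 10.1700 - 0.16307713 = 10.00692287
d1 = (ln(S_0'/K) + (r + sigma^2/2)*T) / (sigma*sqrt(T)) = 0.10592833
d2 = d1 - sigma*sqrt(T) = -0.31833574
exp(-rT) = 0.97287468
N(d1) = 0.54218039; N(d2) = 0.37511514
C = S_0' * N(d1) - K * exp(-rT) * N(d2) = 10.00692287 * 0.54218039 - 10.7600 * 0.97287468 * 0.37511514 = 1.4988

Answer: Price = 1.4988


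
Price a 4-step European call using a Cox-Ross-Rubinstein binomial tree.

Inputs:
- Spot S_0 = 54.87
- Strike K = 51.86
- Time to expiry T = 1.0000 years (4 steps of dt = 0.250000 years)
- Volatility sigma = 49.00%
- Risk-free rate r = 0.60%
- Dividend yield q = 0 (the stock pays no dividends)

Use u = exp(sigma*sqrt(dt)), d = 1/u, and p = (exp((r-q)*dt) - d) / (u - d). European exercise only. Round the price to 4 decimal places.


Answer: Price = V(0,0) = 11.9008

Derivation:
dt = T/N = 0.250000
u = exp(sigma*sqrt(dt)) = 1.277621; d = 1/u = 0.782705
p = (exp((r-q)*dt) - d) / (u - d) = 0.442088
Discount per step: exp(-r*dt) = 0.998501
Stock lattice S(k, i) with i counting down-moves:
  k=0: S(0,0) = 54.8700
  k=1: S(1,0) = 70.1031; S(1,1) = 42.9470
  k=2: S(2,0) = 89.5652; S(2,1) = 54.8700; S(2,2) = 33.6148
  k=3: S(3,0) = 114.4304; S(3,1) = 70.1031; S(3,2) = 42.9470; S(3,3) = 26.3105
  k=4: S(4,0) = 146.1987; S(4,1) = 89.5652; S(4,2) = 54.8700; S(4,3) = 33.6148; S(4,4) = 20.5933
Terminal payoffs V(N, i) = max(S_T - K, 0):
  V(4,0) = 94.338714; V(4,1) = 37.705191; V(4,2) = 3.010000; V(4,3) = 0.000000; V(4,4) = 0.000000
Backward induction: V(k, i) = exp(-r*dt) * [p * V(k+1, i) + (1-p) * V(k+1, i+1)].
  V(3,0) = exp(-r*dt) * [p*94.338714 + (1-p)*37.705191] = 62.648129
  V(3,1) = exp(-r*dt) * [p*37.705191 + (1-p)*3.010000] = 18.320813
  V(3,2) = exp(-r*dt) * [p*3.010000 + (1-p)*0.000000] = 1.328689
  V(3,3) = exp(-r*dt) * [p*0.000000 + (1-p)*0.000000] = 0.000000
  V(2,0) = exp(-r*dt) * [p*62.648129 + (1-p)*18.320813] = 37.860538
  V(2,1) = exp(-r*dt) * [p*18.320813 + (1-p)*1.328689] = 8.827446
  V(2,2) = exp(-r*dt) * [p*1.328689 + (1-p)*0.000000] = 0.586517
  V(1,0) = exp(-r*dt) * [p*37.860538 + (1-p)*8.827446] = 21.630147
  V(1,1) = exp(-r*dt) * [p*8.827446 + (1-p)*0.586517] = 4.223390
  V(0,0) = exp(-r*dt) * [p*21.630147 + (1-p)*4.223390] = 11.900837


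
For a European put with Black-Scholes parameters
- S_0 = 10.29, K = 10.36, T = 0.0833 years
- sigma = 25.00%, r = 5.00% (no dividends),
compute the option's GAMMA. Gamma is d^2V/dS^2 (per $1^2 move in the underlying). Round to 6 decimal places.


d1 = -0.0001602396; d2 = -0.0723145881
phi(d1) = 0.3989422753; exp(-qT) = 1.0000000000; exp(-rT) = 0.9958436616
Gamma = exp(-qT) * phi(d1) / (S * sigma * sqrt(T)) = 1.0000000000 * 0.3989422753 / (10.2900 * 0.2500 * 0.2886173938) = 0.537319

Answer: Gamma = 0.537319


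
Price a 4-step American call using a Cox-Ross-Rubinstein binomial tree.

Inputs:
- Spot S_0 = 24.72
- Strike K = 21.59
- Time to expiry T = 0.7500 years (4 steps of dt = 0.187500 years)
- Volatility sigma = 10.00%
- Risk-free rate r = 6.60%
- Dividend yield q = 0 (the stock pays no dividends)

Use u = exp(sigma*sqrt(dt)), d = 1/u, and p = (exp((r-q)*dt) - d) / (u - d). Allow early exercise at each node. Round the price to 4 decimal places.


dt = T/N = 0.187500
u = exp(sigma*sqrt(dt)) = 1.044252; d = 1/u = 0.957623
p = (exp((r-q)*dt) - d) / (u - d) = 0.632913
Discount per step: exp(-r*dt) = 0.987701
Stock lattice S(k, i) with i counting down-moves:
  k=0: S(0,0) = 24.7200
  k=1: S(1,0) = 25.8139; S(1,1) = 23.6724
  k=2: S(2,0) = 26.9562; S(2,1) = 24.7200; S(2,2) = 22.6693
  k=3: S(3,0) = 28.1491; S(3,1) = 25.8139; S(3,2) = 23.6724; S(3,3) = 21.7086
  k=4: S(4,0) = 29.3948; S(4,1) = 26.9562; S(4,2) = 24.7200; S(4,3) = 22.6693; S(4,4) = 20.7887
Terminal payoffs V(N, i) = max(S_T - K, 0):
  V(4,0) = 7.804798; V(4,1) = 5.366250; V(4,2) = 3.130000; V(4,3) = 1.079266; V(4,4) = 0.000000
Backward induction: V(k, i) = exp(-r*dt) * [p * V(k+1, i) + (1-p) * V(k+1, i+1)]; then take max(V_cont, immediate exercise) for American.
  V(3,0) = exp(-r*dt) * [p*7.804798 + (1-p)*5.366250] = 6.824660; exercise = 6.559130; V(3,0) = max -> 6.824660
  V(3,1) = exp(-r*dt) * [p*5.366250 + (1-p)*3.130000] = 4.489450; exercise = 4.223921; V(3,1) = max -> 4.489450
  V(3,2) = exp(-r*dt) * [p*3.130000 + (1-p)*1.079266] = 2.347967; exercise = 2.082437; V(3,2) = max -> 2.347967
  V(3,3) = exp(-r*dt) * [p*1.079266 + (1-p)*0.000000] = 0.674681; exercise = 0.118607; V(3,3) = max -> 0.674681
  V(2,0) = exp(-r*dt) * [p*6.824660 + (1-p)*4.489450] = 5.894044; exercise = 5.366250; V(2,0) = max -> 5.894044
  V(2,1) = exp(-r*dt) * [p*4.489450 + (1-p)*2.347967] = 3.657794; exercise = 3.130000; V(2,1) = max -> 3.657794
  V(2,2) = exp(-r*dt) * [p*2.347967 + (1-p)*0.674681] = 1.712403; exercise = 1.079266; V(2,2) = max -> 1.712403
  V(1,0) = exp(-r*dt) * [p*5.894044 + (1-p)*3.657794] = 5.010753; exercise = 4.223921; V(1,0) = max -> 5.010753
  V(1,1) = exp(-r*dt) * [p*3.657794 + (1-p)*1.712403] = 2.907464; exercise = 2.082437; V(1,1) = max -> 2.907464
  V(0,0) = exp(-r*dt) * [p*5.010753 + (1-p)*2.907464] = 4.186534; exercise = 3.130000; V(0,0) = max -> 4.186534

Answer: Price = V(0,0) = 4.1865


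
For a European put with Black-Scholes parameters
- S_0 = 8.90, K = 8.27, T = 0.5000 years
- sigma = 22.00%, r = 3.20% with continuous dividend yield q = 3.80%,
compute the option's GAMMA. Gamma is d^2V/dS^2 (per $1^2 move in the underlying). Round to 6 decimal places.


d1 = 0.5304378728; d2 = 0.3748743809
phi(d1) = 0.3465872454; exp(-qT) = 0.9811793622; exp(-rT) = 0.9841273201
Gamma = exp(-qT) * phi(d1) / (S * sigma * sqrt(T)) = 0.9811793622 * 0.3465872454 / (8.9000 * 0.2200 * 0.7071067812) = 0.245620

Answer: Gamma = 0.245620


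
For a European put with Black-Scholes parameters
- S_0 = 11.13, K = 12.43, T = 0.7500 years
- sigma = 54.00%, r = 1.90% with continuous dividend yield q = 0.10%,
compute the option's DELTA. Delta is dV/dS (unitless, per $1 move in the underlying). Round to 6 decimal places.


Answer: Delta = -0.489072

Derivation:
d1 = 0.0264752728; d2 = -0.4411784452
phi(d1) = 0.3988024876; exp(-qT) = 0.9992502812; exp(-rT) = 0.9858510507
N(-d1) = 0.4894391281
Delta = -exp(-qT) * N(-d1) = -0.9992502812 * 0.4894391281 = -0.489072


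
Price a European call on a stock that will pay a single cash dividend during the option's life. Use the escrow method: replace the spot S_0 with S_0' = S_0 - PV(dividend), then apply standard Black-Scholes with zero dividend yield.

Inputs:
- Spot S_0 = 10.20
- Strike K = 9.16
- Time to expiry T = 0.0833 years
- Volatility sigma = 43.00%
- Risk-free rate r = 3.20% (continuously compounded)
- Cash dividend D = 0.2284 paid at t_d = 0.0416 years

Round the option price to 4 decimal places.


PV(D) = D * exp(-r * t_d) = 0.2284 * 0.99866969 = 0.22809616
S_0' = S_0 - PV(D) = 10.2000 - 0.22809616 = 9.97190384
d1 = (ln(S_0'/K) + (r + sigma^2/2)*T) / (sigma*sqrt(T)) = 0.76783096
d2 = d1 - sigma*sqrt(T) = 0.64372548
exp(-rT) = 0.99733795
N(d1) = 0.77870619; N(d2) = 0.74012327
C = S_0' * N(d1) - K * exp(-rT) * N(d2) = 9.97190384 * 0.77870619 - 9.1600 * 0.99733795 * 0.74012327 = 1.0037

Answer: Price = 1.0037


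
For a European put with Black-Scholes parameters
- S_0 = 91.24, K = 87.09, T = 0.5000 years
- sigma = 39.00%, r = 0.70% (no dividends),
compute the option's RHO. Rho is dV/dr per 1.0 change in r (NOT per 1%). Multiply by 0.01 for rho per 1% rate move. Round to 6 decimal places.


Answer: Rho = -20.941730

Derivation:
d1 = 0.3193813882; d2 = 0.0436097436
phi(d1) = 0.3791054923; exp(-qT) = 1.0000000000; exp(-rT) = 0.9965061179
N(-d2) = 0.4826077424
Rho = -K*T*exp(-rT)*N(-d2) = -87.0900 * 0.5000 * 0.9965061179 * 0.4826077424 = -20.941730


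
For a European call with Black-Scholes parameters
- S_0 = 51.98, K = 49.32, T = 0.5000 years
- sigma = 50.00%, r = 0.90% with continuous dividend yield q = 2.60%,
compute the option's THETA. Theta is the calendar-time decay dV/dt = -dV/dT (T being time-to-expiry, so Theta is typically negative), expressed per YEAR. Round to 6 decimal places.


Answer: Theta = -6.302542

Derivation:
d1 = 0.3013105057; d2 = -0.0522428849
phi(d1) = 0.3812375743; exp(-qT) = 0.9870841350; exp(-rT) = 0.9955101098
Theta = -S*exp(-qT)*phi(d1)*sigma/(2*sqrt(T)) - r*K*exp(-rT)*N(d2) + q*S*exp(-qT)*N(d1)
N(d1) = 0.6184111347; N(d2) = 0.4791675812; sqrt(T) = 0.7071067812
Term 1 = -51.9800 * 0.9870841350 * 0.3812375743 * 0.5000 / (2 * 0.7071067812) = -6.9157797076
Term 2 = -0.0090 * 49.3200 * 0.9955101098 * 0.4791675812 = -0.2117379381
Term 3 = 0.0260 * 51.9800 * 0.9870841350 * 0.6184111347 = 0.8249755842
Theta = -6.9157797076 + (-0.2117379381) + (0.8249755842) = -6.302542


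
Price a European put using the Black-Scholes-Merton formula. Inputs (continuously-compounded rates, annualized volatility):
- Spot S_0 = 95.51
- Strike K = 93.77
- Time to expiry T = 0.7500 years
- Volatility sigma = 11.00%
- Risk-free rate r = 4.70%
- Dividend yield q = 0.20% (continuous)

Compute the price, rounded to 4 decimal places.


Answer: Price = 1.6241

Derivation:
d1 = (ln(S/K) + (r - q + 0.5*sigma^2) * T) / (sigma * sqrt(T)) = 0.59491724
d2 = d1 - sigma * sqrt(T) = 0.49965444
exp(-rT) = 0.96536405; exp(-qT) = 0.99850112
P = K * exp(-rT) * N(-d2) - S_0 * exp(-qT) * N(-d1)
N(-d1) = 0.27594940; N(-d2) = 0.30865921
P = 93.7700 * 0.96536405 * 0.30865921 - 95.5100 * 0.99850112 * 0.27594940 = 1.6241


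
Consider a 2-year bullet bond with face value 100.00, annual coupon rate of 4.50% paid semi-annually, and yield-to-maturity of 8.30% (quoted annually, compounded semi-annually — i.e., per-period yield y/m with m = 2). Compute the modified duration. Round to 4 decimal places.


Answer: Modified duration = 1.8552

Derivation:
Coupon per period c = face * coupon_rate / m = 2.250000
Periods per year m = 2; per-period yield y/m = 0.041500
Number of cashflows N = 4
Cashflows (t years, CF_t, discount factor 1/(1+y/m)^(m*t), PV):
  t = 0.5000: CF_t = 2.250000, DF = 0.960154, PV = 2.160346
  t = 1.0000: CF_t = 2.250000, DF = 0.921895, PV = 2.074264
  t = 1.5000: CF_t = 2.250000, DF = 0.885161, PV = 1.991612
  t = 2.0000: CF_t = 102.250000, DF = 0.849890, PV = 86.901289
Price P = sum_t PV_t = 93.127510
First compute Macaulay numerator sum_t t * PV_t:
  t * PV_t at t = 0.5000: 1.080173
  t * PV_t at t = 1.0000: 2.074264
  t * PV_t at t = 1.5000: 2.987418
  t * PV_t at t = 2.0000: 173.802578
Macaulay duration D = 179.944433 / 93.127510 = 1.932237
Modified duration = D / (1 + y/m) = 1.932237 / (1 + 0.041500) = 1.855244


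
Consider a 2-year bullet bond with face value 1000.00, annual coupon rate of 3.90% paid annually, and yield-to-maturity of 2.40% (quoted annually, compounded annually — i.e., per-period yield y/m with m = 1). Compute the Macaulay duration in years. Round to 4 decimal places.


Answer: Macaulay duration = 1.9630 years

Derivation:
Coupon per period c = face * coupon_rate / m = 39.000000
Periods per year m = 1; per-period yield y/m = 0.024000
Number of cashflows N = 2
Cashflows (t years, CF_t, discount factor 1/(1+y/m)^(m*t), PV):
  t = 1.0000: CF_t = 39.000000, DF = 0.976562, PV = 38.085938
  t = 2.0000: CF_t = 1039.000000, DF = 0.953674, PV = 990.867615
Price P = sum_t PV_t = 1028.953552
Macaulay numerator sum_t t * PV_t:
  t * PV_t at t = 1.0000: 38.085938
  t * PV_t at t = 2.0000: 1981.735229
Macaulay duration D = (sum_t t * PV_t) / P = 2019.821167 / 1028.953552 = 1.962986


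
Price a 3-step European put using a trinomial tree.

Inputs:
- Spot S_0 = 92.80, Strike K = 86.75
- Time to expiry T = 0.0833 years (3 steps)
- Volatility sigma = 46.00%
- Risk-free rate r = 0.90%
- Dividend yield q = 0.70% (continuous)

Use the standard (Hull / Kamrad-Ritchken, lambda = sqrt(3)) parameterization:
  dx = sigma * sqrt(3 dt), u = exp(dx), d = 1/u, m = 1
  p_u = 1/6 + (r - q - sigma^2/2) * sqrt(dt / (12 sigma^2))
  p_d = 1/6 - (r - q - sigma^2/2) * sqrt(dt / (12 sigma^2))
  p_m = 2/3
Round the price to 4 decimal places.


Answer: Price = V(0,0) = 2.4972

Derivation:
dt = T/N = 0.027767; dx = sigma*sqrt(3*dt) = 0.132764
u = exp(dx) = 1.141980; d = 1/u = 0.875672
p_u = 0.155812, p_m = 0.666667, p_d = 0.177521
Discount per step: exp(-r*dt) = 0.999750
Stock lattice S(k, j) with j the centered position index:
  k=0: S(0,+0) = 92.8000
  k=1: S(1,-1) = 81.2623; S(1,+0) = 92.8000; S(1,+1) = 105.9758
  k=2: S(2,-2) = 71.1591; S(2,-1) = 81.2623; S(2,+0) = 92.8000; S(2,+1) = 105.9758; S(2,+2) = 121.0223
  k=3: S(3,-3) = 62.3120; S(3,-2) = 71.1591; S(3,-1) = 81.2623; S(3,+0) = 92.8000; S(3,+1) = 105.9758; S(3,+2) = 121.0223; S(3,+3) = 138.2051
Terminal payoffs V(N, j) = max(K - S_T, 0):
  V(3,-3) = 24.437962; V(3,-2) = 15.590870; V(3,-1) = 5.487664; V(3,+0) = 0.000000; V(3,+1) = 0.000000; V(3,+2) = 0.000000; V(3,+3) = 0.000000
Backward induction: V(k, j) = exp(-r*dt) * [p_u * V(k+1, j+1) + p_m * V(k+1, j) + p_d * V(k+1, j-1)]
  V(2,-2) = exp(-r*dt) * [p_u*5.487664 + p_m*15.590870 + p_d*24.437962] = 15.583319
  V(2,-1) = exp(-r*dt) * [p_u*0.000000 + p_m*5.487664 + p_d*15.590870] = 6.424547
  V(2,+0) = exp(-r*dt) * [p_u*0.000000 + p_m*0.000000 + p_d*5.487664] = 0.973933
  V(2,+1) = exp(-r*dt) * [p_u*0.000000 + p_m*0.000000 + p_d*0.000000] = 0.000000
  V(2,+2) = exp(-r*dt) * [p_u*0.000000 + p_m*0.000000 + p_d*0.000000] = 0.000000
  V(1,-1) = exp(-r*dt) * [p_u*0.973933 + p_m*6.424547 + p_d*15.583319] = 7.199352
  V(1,+0) = exp(-r*dt) * [p_u*0.000000 + p_m*0.973933 + p_d*6.424547] = 1.789335
  V(1,+1) = exp(-r*dt) * [p_u*0.000000 + p_m*0.000000 + p_d*0.973933] = 0.172851
  V(0,+0) = exp(-r*dt) * [p_u*0.172851 + p_m*1.789335 + p_d*7.199352] = 2.497235


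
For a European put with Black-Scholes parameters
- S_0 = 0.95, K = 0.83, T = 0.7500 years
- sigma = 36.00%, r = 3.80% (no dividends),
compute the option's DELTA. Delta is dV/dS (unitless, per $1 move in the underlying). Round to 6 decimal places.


Answer: Delta = -0.248117

Derivation:
d1 = 0.6804274476; d2 = 0.3686583022
phi(d1) = 0.3165008699; exp(-qT) = 1.0000000000; exp(-rT) = 0.9719022941
N(-d1) = 0.2481169233
Delta = -exp(-qT) * N(-d1) = -1.0000000000 * 0.2481169233 = -0.248117


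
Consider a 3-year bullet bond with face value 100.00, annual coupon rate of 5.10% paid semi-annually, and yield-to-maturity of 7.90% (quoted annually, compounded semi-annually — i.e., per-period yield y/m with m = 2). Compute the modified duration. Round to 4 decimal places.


Coupon per period c = face * coupon_rate / m = 2.550000
Periods per year m = 2; per-period yield y/m = 0.039500
Number of cashflows N = 6
Cashflows (t years, CF_t, discount factor 1/(1+y/m)^(m*t), PV):
  t = 0.5000: CF_t = 2.550000, DF = 0.962001, PV = 2.453102
  t = 1.0000: CF_t = 2.550000, DF = 0.925446, PV = 2.359887
  t = 1.5000: CF_t = 2.550000, DF = 0.890280, PV = 2.270213
  t = 2.0000: CF_t = 2.550000, DF = 0.856450, PV = 2.183948
  t = 2.5000: CF_t = 2.550000, DF = 0.823906, PV = 2.100960
  t = 3.0000: CF_t = 102.550000, DF = 0.792598, PV = 81.280937
Price P = sum_t PV_t = 92.649047
First compute Macaulay numerator sum_t t * PV_t:
  t * PV_t at t = 0.5000: 1.226551
  t * PV_t at t = 1.0000: 2.359887
  t * PV_t at t = 1.5000: 3.405320
  t * PV_t at t = 2.0000: 4.367895
  t * PV_t at t = 2.5000: 5.252399
  t * PV_t at t = 3.0000: 243.842812
Macaulay duration D = 260.454864 / 92.649047 = 2.811199
Modified duration = D / (1 + y/m) = 2.811199 / (1 + 0.039500) = 2.704376

Answer: Modified duration = 2.7044


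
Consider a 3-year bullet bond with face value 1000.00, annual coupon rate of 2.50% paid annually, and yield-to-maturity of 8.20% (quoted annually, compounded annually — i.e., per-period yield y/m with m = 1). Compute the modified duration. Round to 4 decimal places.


Answer: Modified duration = 2.6995

Derivation:
Coupon per period c = face * coupon_rate / m = 25.000000
Periods per year m = 1; per-period yield y/m = 0.082000
Number of cashflows N = 3
Cashflows (t years, CF_t, discount factor 1/(1+y/m)^(m*t), PV):
  t = 1.0000: CF_t = 25.000000, DF = 0.924214, PV = 23.105360
  t = 2.0000: CF_t = 25.000000, DF = 0.854172, PV = 21.354307
  t = 3.0000: CF_t = 1025.000000, DF = 0.789438, PV = 809.174304
Price P = sum_t PV_t = 853.633972
First compute Macaulay numerator sum_t t * PV_t:
  t * PV_t at t = 1.0000: 23.105360
  t * PV_t at t = 2.0000: 42.708614
  t * PV_t at t = 3.0000: 2427.522913
Macaulay duration D = 2493.336888 / 853.633972 = 2.920850
Modified duration = D / (1 + y/m) = 2.920850 / (1 + 0.082000) = 2.699492


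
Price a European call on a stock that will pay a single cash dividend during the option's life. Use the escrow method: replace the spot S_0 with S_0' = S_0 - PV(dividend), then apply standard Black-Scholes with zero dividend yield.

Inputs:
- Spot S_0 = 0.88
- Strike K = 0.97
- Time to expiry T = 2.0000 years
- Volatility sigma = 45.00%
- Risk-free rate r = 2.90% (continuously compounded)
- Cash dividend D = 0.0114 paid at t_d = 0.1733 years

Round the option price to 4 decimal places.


Answer: Price = 0.2001

Derivation:
PV(D) = D * exp(-r * t_d) = 0.0114 * 0.99498691 = 0.01134285
S_0' = S_0 - PV(D) = 0.8800 - 0.01134285 = 0.86865715
d1 = (ln(S_0'/K) + (r + sigma^2/2)*T) / (sigma*sqrt(T)) = 0.23594180
d2 = d1 - sigma*sqrt(T) = -0.40045430
exp(-rT) = 0.94364995
N(d1) = 0.59326108; N(d2) = 0.34441097
C = S_0' * N(d1) - K * exp(-rT) * N(d2) = 0.86865715 * 0.59326108 - 0.9700 * 0.94364995 * 0.34441097 = 0.2001


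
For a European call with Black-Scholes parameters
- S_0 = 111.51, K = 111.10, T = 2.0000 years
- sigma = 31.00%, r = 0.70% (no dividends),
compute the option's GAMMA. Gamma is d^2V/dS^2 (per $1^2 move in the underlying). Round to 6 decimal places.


Answer: Gamma = 0.007890

Derivation:
d1 = 0.2595391562; d2 = -0.1788670482
phi(d1) = 0.3857295433; exp(-qT) = 1.0000000000; exp(-rT) = 0.9860975443
Gamma = exp(-qT) * phi(d1) / (S * sigma * sqrt(T)) = 1.0000000000 * 0.3857295433 / (111.5100 * 0.3100 * 1.4142135624) = 0.007890


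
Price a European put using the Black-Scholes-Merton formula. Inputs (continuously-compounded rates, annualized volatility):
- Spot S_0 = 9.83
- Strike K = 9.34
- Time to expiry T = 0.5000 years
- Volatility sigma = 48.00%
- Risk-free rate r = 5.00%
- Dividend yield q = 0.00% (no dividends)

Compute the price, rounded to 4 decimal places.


d1 = (ln(S/K) + (r - q + 0.5*sigma^2) * T) / (sigma * sqrt(T)) = 0.39401369
d2 = d1 - sigma * sqrt(T) = 0.05460244
exp(-rT) = 0.97530991; exp(-qT) = 1.00000000
P = K * exp(-rT) * N(-d2) - S_0 * exp(-qT) * N(-d1)
N(-d1) = 0.34678546; N(-d2) = 0.47822760
P = 9.3400 * 0.97530991 * 0.47822760 - 9.8300 * 1.00000000 * 0.34678546 = 0.9475

Answer: Price = 0.9475


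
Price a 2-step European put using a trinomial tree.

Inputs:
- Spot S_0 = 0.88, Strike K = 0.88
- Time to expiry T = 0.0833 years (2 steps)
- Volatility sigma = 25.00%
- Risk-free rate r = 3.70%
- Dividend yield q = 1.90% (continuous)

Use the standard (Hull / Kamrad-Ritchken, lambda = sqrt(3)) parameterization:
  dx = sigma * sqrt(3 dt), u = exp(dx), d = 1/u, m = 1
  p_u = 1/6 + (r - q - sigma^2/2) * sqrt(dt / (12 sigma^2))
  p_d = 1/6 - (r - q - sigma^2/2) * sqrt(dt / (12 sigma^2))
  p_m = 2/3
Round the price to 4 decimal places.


dt = T/N = 0.041650; dx = sigma*sqrt(3*dt) = 0.088371
u = exp(dx) = 1.092393; d = 1/u = 0.915421
p_u = 0.163544, p_m = 0.666667, p_d = 0.169789
Discount per step: exp(-r*dt) = 0.998460
Stock lattice S(k, j) with j the centered position index:
  k=0: S(0,+0) = 0.8800
  k=1: S(1,-1) = 0.8056; S(1,+0) = 0.8800; S(1,+1) = 0.9613
  k=2: S(2,-2) = 0.7374; S(2,-1) = 0.8056; S(2,+0) = 0.8800; S(2,+1) = 0.9613; S(2,+2) = 1.0501
Terminal payoffs V(N, j) = max(K - S_T, 0):
  V(2,-2) = 0.142563; V(2,-1) = 0.074429; V(2,+0) = 0.000000; V(2,+1) = 0.000000; V(2,+2) = 0.000000
Backward induction: V(k, j) = exp(-r*dt) * [p_u * V(k+1, j+1) + p_m * V(k+1, j) + p_d * V(k+1, j-1)]
  V(1,-1) = exp(-r*dt) * [p_u*0.000000 + p_m*0.074429 + p_d*0.142563] = 0.073711
  V(1,+0) = exp(-r*dt) * [p_u*0.000000 + p_m*0.000000 + p_d*0.074429] = 0.012618
  V(1,+1) = exp(-r*dt) * [p_u*0.000000 + p_m*0.000000 + p_d*0.000000] = 0.000000
  V(0,+0) = exp(-r*dt) * [p_u*0.000000 + p_m*0.012618 + p_d*0.073711] = 0.020895

Answer: Price = V(0,0) = 0.0209


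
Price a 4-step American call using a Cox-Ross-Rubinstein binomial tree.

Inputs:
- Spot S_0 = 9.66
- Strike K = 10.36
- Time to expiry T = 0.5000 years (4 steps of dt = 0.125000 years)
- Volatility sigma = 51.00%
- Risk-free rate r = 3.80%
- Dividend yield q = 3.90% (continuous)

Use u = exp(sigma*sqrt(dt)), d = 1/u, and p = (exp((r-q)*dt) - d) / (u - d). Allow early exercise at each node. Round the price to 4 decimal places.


Answer: Price = V(0,0) = 1.1049

Derivation:
dt = T/N = 0.125000
u = exp(sigma*sqrt(dt)) = 1.197591; d = 1/u = 0.835009
p = (exp((r-q)*dt) - d) / (u - d) = 0.454699
Discount per step: exp(-r*dt) = 0.995261
Stock lattice S(k, i) with i counting down-moves:
  k=0: S(0,0) = 9.6600
  k=1: S(1,0) = 11.5687; S(1,1) = 8.0662
  k=2: S(2,0) = 13.8546; S(2,1) = 9.6600; S(2,2) = 6.7353
  k=3: S(3,0) = 16.5922; S(3,1) = 11.5687; S(3,2) = 8.0662; S(3,3) = 5.6241
  k=4: S(4,0) = 19.8706; S(4,1) = 13.8546; S(4,2) = 9.6600; S(4,3) = 6.7353; S(4,4) = 4.6962
Terminal payoffs V(N, i) = max(S_T - K, 0):
  V(4,0) = 9.510626; V(4,1) = 3.494611; V(4,2) = 0.000000; V(4,3) = 0.000000; V(4,4) = 0.000000
Backward induction: V(k, i) = exp(-r*dt) * [p * V(k+1, i) + (1-p) * V(k+1, i+1)]; then take max(V_cont, immediate exercise) for American.
  V(3,0) = exp(-r*dt) * [p*9.510626 + (1-p)*3.494611] = 6.200564; exercise = 6.232161; V(3,0) = max -> 6.232161
  V(3,1) = exp(-r*dt) * [p*3.494611 + (1-p)*0.000000] = 1.581466; exercise = 1.208731; V(3,1) = max -> 1.581466
  V(3,2) = exp(-r*dt) * [p*0.000000 + (1-p)*0.000000] = 0.000000; exercise = 0.000000; V(3,2) = max -> 0.000000
  V(3,3) = exp(-r*dt) * [p*0.000000 + (1-p)*0.000000] = 0.000000; exercise = 0.000000; V(3,3) = max -> 0.000000
  V(2,0) = exp(-r*dt) * [p*6.232161 + (1-p)*1.581466] = 3.678617; exercise = 3.494611; V(2,0) = max -> 3.678617
  V(2,1) = exp(-r*dt) * [p*1.581466 + (1-p)*0.000000] = 0.715683; exercise = 0.000000; V(2,1) = max -> 0.715683
  V(2,2) = exp(-r*dt) * [p*0.000000 + (1-p)*0.000000] = 0.000000; exercise = 0.000000; V(2,2) = max -> 0.000000
  V(1,0) = exp(-r*dt) * [p*3.678617 + (1-p)*0.715683] = 2.053151; exercise = 1.208731; V(1,0) = max -> 2.053151
  V(1,1) = exp(-r*dt) * [p*0.715683 + (1-p)*0.000000] = 0.323878; exercise = 0.000000; V(1,1) = max -> 0.323878
  V(0,0) = exp(-r*dt) * [p*2.053151 + (1-p)*0.323878] = 1.104916; exercise = 0.000000; V(0,0) = max -> 1.104916


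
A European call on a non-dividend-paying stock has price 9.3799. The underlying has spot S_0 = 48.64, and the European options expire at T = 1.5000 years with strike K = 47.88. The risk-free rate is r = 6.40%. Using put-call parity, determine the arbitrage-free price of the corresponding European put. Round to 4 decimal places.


Answer: Put price = 4.2372

Derivation:
Put-call parity: C - P = S_0 * exp(-qT) - K * exp(-rT).
S_0 * exp(-qT) = 48.6400 * 1.00000000 = 48.64000000
K * exp(-rT) = 47.8800 * 0.90846402 = 43.49725709
P = C - S*exp(-qT) + K*exp(-rT)
P = 9.3799 - 48.64000000 + 43.49725709 = 4.2372


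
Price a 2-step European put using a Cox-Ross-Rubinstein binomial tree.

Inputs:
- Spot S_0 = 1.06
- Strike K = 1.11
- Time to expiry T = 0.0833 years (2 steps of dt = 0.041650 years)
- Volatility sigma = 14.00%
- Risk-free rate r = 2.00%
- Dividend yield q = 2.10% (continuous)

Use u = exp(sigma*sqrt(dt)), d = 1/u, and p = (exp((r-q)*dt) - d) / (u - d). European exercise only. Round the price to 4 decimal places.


Answer: Price = V(0,0) = 0.0530

Derivation:
dt = T/N = 0.041650
u = exp(sigma*sqrt(dt)) = 1.028984; d = 1/u = 0.971833
p = (exp((r-q)*dt) - d) / (u - d) = 0.492129
Discount per step: exp(-r*dt) = 0.999167
Stock lattice S(k, i) with i counting down-moves:
  k=0: S(0,0) = 1.0600
  k=1: S(1,0) = 1.0907; S(1,1) = 1.0301
  k=2: S(2,0) = 1.1223; S(2,1) = 1.0600; S(2,2) = 1.0011
Terminal payoffs V(N, i) = max(K - S_T, 0):
  V(2,0) = 0.000000; V(2,1) = 0.050000; V(2,2) = 0.108874
Backward induction: V(k, i) = exp(-r*dt) * [p * V(k+1, i) + (1-p) * V(k+1, i+1)].
  V(1,0) = exp(-r*dt) * [p*0.000000 + (1-p)*0.050000] = 0.025372
  V(1,1) = exp(-r*dt) * [p*0.050000 + (1-p)*0.108874] = 0.079834
  V(0,0) = exp(-r*dt) * [p*0.025372 + (1-p)*0.079834] = 0.052988


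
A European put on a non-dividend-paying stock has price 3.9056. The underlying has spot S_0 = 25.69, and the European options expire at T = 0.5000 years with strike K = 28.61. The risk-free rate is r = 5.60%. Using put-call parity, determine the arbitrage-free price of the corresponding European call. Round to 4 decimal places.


Put-call parity: C - P = S_0 * exp(-qT) - K * exp(-rT).
S_0 * exp(-qT) = 25.6900 * 1.00000000 = 25.69000000
K * exp(-rT) = 28.6100 * 0.97238837 = 27.82003117
C = P + S*exp(-qT) - K*exp(-rT)
C = 3.9056 + 25.69000000 - 27.82003117 = 1.7756

Answer: Call price = 1.7756


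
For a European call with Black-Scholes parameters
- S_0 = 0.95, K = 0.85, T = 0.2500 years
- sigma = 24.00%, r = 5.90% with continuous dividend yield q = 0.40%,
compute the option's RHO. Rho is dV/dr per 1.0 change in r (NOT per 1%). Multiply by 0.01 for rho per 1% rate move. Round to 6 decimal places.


d1 = 1.1014636259; d2 = 0.9814636259
phi(d1) = 0.2175014868; exp(-qT) = 0.9990004998; exp(-rT) = 0.9853582484
N(d2) = 0.8368179184
Rho = K*T*exp(-rT)*N(d2) = 0.8500 * 0.2500 * 0.9853582484 * 0.8368179184 = 0.175220

Answer: Rho = 0.175220


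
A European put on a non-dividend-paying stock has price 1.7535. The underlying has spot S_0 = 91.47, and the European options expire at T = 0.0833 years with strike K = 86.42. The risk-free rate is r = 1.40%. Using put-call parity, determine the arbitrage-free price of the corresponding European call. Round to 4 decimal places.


Answer: Call price = 6.9042

Derivation:
Put-call parity: C - P = S_0 * exp(-qT) - K * exp(-rT).
S_0 * exp(-qT) = 91.4700 * 1.00000000 = 91.47000000
K * exp(-rT) = 86.4200 * 0.99883448 = 86.31927574
C = P + S*exp(-qT) - K*exp(-rT)
C = 1.7535 + 91.47000000 - 86.31927574 = 6.9042


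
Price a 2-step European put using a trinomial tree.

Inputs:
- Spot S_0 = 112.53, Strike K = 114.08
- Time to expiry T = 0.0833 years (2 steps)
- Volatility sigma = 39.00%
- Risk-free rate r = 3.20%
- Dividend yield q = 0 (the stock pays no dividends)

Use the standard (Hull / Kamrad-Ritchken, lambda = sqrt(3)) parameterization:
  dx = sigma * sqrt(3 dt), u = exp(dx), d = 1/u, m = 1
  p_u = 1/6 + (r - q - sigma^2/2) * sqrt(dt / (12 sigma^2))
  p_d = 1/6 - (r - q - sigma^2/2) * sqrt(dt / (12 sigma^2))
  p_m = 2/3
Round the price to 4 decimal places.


dt = T/N = 0.041650; dx = sigma*sqrt(3*dt) = 0.137858
u = exp(dx) = 1.147813; d = 1/u = 0.871222
p_u = 0.160012, p_m = 0.666667, p_d = 0.173321
Discount per step: exp(-r*dt) = 0.998668
Stock lattice S(k, j) with j the centered position index:
  k=0: S(0,+0) = 112.5300
  k=1: S(1,-1) = 98.0386; S(1,+0) = 112.5300; S(1,+1) = 129.1634
  k=2: S(2,-2) = 85.4134; S(2,-1) = 98.0386; S(2,+0) = 112.5300; S(2,+1) = 129.1634; S(2,+2) = 148.2554
Terminal payoffs V(N, j) = max(K - S_T, 0):
  V(2,-2) = 28.666568; V(2,-1) = 16.041367; V(2,+0) = 1.550000; V(2,+1) = 0.000000; V(2,+2) = 0.000000
Backward induction: V(k, j) = exp(-r*dt) * [p_u * V(k+1, j+1) + p_m * V(k+1, j) + p_d * V(k+1, j-1)]
  V(1,-1) = exp(-r*dt) * [p_u*1.550000 + p_m*16.041367 + p_d*28.666568] = 15.889588
  V(1,+0) = exp(-r*dt) * [p_u*0.000000 + p_m*1.550000 + p_d*16.041367] = 3.808558
  V(1,+1) = exp(-r*dt) * [p_u*0.000000 + p_m*0.000000 + p_d*1.550000] = 0.268290
  V(0,+0) = exp(-r*dt) * [p_u*0.268290 + p_m*3.808558 + p_d*15.889588] = 5.328859

Answer: Price = V(0,0) = 5.3289


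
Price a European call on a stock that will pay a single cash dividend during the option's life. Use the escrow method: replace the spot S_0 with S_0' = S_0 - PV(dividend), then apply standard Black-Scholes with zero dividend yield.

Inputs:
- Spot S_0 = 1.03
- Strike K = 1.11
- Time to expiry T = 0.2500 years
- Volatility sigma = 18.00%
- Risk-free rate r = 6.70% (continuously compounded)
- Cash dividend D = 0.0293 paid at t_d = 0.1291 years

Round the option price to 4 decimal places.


PV(D) = D * exp(-r * t_d) = 0.0293 * 0.99138760 = 0.02904766
S_0' = S_0 - PV(D) = 1.0300 - 0.02904766 = 1.00095234
d1 = (ln(S_0'/K) + (r + sigma^2/2)*T) / (sigma*sqrt(T)) = -0.91786806
d2 = d1 - sigma*sqrt(T) = -1.00786806
exp(-rT) = 0.98338950
N(d1) = 0.17934397; N(d2) = 0.15675890
C = S_0' * N(d1) - K * exp(-rT) * N(d2) = 1.00095234 * 0.17934397 - 1.1100 * 0.98338950 * 0.15675890 = 0.0084

Answer: Price = 0.0084


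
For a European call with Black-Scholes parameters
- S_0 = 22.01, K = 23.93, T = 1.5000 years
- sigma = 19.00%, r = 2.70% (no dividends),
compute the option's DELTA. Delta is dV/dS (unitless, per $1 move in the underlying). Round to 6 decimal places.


Answer: Delta = 0.472487

Derivation:
d1 = -0.0690197726; d2 = -0.3017212982
phi(d1) = 0.3979931847; exp(-qT) = 1.0000000000; exp(-rT) = 0.9603091645
N(d1) = 0.4724869404
Delta = exp(-qT) * N(d1) = 1.0000000000 * 0.4724869404 = 0.472487


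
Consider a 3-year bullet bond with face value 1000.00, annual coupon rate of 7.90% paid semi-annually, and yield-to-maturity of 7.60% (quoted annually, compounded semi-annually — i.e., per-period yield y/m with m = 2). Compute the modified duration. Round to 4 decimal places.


Coupon per period c = face * coupon_rate / m = 39.500000
Periods per year m = 2; per-period yield y/m = 0.038000
Number of cashflows N = 6
Cashflows (t years, CF_t, discount factor 1/(1+y/m)^(m*t), PV):
  t = 0.5000: CF_t = 39.500000, DF = 0.963391, PV = 38.053950
  t = 1.0000: CF_t = 39.500000, DF = 0.928122, PV = 36.660838
  t = 1.5000: CF_t = 39.500000, DF = 0.894145, PV = 35.318726
  t = 2.0000: CF_t = 39.500000, DF = 0.861411, PV = 34.025748
  t = 2.5000: CF_t = 39.500000, DF = 0.829876, PV = 32.780104
  t = 3.0000: CF_t = 1039.500000, DF = 0.799495, PV = 831.075295
Price P = sum_t PV_t = 1007.914662
First compute Macaulay numerator sum_t t * PV_t:
  t * PV_t at t = 0.5000: 19.026975
  t * PV_t at t = 1.0000: 36.660838
  t * PV_t at t = 1.5000: 52.978090
  t * PV_t at t = 2.0000: 68.051496
  t * PV_t at t = 2.5000: 81.950260
  t * PV_t at t = 3.0000: 2493.225886
Macaulay duration D = 2751.893545 / 1007.914662 = 2.730284
Modified duration = D / (1 + y/m) = 2.730284 / (1 + 0.038000) = 2.630332

Answer: Modified duration = 2.6303


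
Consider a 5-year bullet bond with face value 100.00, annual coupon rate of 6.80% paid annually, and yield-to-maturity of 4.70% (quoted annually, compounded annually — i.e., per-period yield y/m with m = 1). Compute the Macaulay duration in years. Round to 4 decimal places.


Coupon per period c = face * coupon_rate / m = 6.800000
Periods per year m = 1; per-period yield y/m = 0.047000
Number of cashflows N = 5
Cashflows (t years, CF_t, discount factor 1/(1+y/m)^(m*t), PV):
  t = 1.0000: CF_t = 6.800000, DF = 0.955110, PV = 6.494747
  t = 2.0000: CF_t = 6.800000, DF = 0.912235, PV = 6.203197
  t = 3.0000: CF_t = 6.800000, DF = 0.871284, PV = 5.924734
  t = 4.0000: CF_t = 6.800000, DF = 0.832172, PV = 5.658772
  t = 5.0000: CF_t = 106.800000, DF = 0.794816, PV = 84.886347
Price P = sum_t PV_t = 109.167797
Macaulay numerator sum_t t * PV_t:
  t * PV_t at t = 1.0000: 6.494747
  t * PV_t at t = 2.0000: 12.406393
  t * PV_t at t = 3.0000: 17.774202
  t * PV_t at t = 4.0000: 22.635087
  t * PV_t at t = 5.0000: 424.431735
Macaulay duration D = (sum_t t * PV_t) / P = 483.742165 / 109.167797 = 4.431180

Answer: Macaulay duration = 4.4312 years


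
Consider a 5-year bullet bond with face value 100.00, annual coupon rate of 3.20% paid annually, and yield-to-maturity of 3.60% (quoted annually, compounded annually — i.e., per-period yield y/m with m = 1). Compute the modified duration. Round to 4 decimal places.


Coupon per period c = face * coupon_rate / m = 3.200000
Periods per year m = 1; per-period yield y/m = 0.036000
Number of cashflows N = 5
Cashflows (t years, CF_t, discount factor 1/(1+y/m)^(m*t), PV):
  t = 1.0000: CF_t = 3.200000, DF = 0.965251, PV = 3.088803
  t = 2.0000: CF_t = 3.200000, DF = 0.931709, PV = 2.981470
  t = 3.0000: CF_t = 3.200000, DF = 0.899333, PV = 2.877867
  t = 4.0000: CF_t = 3.200000, DF = 0.868082, PV = 2.777864
  t = 5.0000: CF_t = 103.200000, DF = 0.837917, PV = 86.473078
Price P = sum_t PV_t = 98.199083
First compute Macaulay numerator sum_t t * PV_t:
  t * PV_t at t = 1.0000: 3.088803
  t * PV_t at t = 2.0000: 5.962940
  t * PV_t at t = 3.0000: 8.633601
  t * PV_t at t = 4.0000: 11.111455
  t * PV_t at t = 5.0000: 432.365392
Macaulay duration D = 461.162192 / 98.199083 = 4.696197
Modified duration = D / (1 + y/m) = 4.696197 / (1 + 0.036000) = 4.533008

Answer: Modified duration = 4.5330


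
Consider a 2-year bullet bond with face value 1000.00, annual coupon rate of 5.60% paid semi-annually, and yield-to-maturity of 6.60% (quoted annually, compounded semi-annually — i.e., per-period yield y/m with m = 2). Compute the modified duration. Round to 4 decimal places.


Coupon per period c = face * coupon_rate / m = 28.000000
Periods per year m = 2; per-period yield y/m = 0.033000
Number of cashflows N = 4
Cashflows (t years, CF_t, discount factor 1/(1+y/m)^(m*t), PV):
  t = 0.5000: CF_t = 28.000000, DF = 0.968054, PV = 27.105518
  t = 1.0000: CF_t = 28.000000, DF = 0.937129, PV = 26.239611
  t = 1.5000: CF_t = 28.000000, DF = 0.907192, PV = 25.401366
  t = 2.0000: CF_t = 1028.000000, DF = 0.878211, PV = 902.800578
Price P = sum_t PV_t = 981.547073
First compute Macaulay numerator sum_t t * PV_t:
  t * PV_t at t = 0.5000: 13.552759
  t * PV_t at t = 1.0000: 26.239611
  t * PV_t at t = 1.5000: 38.102049
  t * PV_t at t = 2.0000: 1805.601157
Macaulay duration D = 1883.495575 / 981.547073 = 1.918905
Modified duration = D / (1 + y/m) = 1.918905 / (1 + 0.033000) = 1.857604

Answer: Modified duration = 1.8576


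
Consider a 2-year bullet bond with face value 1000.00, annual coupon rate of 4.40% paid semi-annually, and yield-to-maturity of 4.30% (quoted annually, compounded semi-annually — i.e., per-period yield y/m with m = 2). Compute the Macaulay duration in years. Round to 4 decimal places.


Answer: Macaulay duration = 1.9364 years

Derivation:
Coupon per period c = face * coupon_rate / m = 22.000000
Periods per year m = 2; per-period yield y/m = 0.021500
Number of cashflows N = 4
Cashflows (t years, CF_t, discount factor 1/(1+y/m)^(m*t), PV):
  t = 0.5000: CF_t = 22.000000, DF = 0.978953, PV = 21.536955
  t = 1.0000: CF_t = 22.000000, DF = 0.958348, PV = 21.083657
  t = 1.5000: CF_t = 22.000000, DF = 0.938177, PV = 20.639899
  t = 2.0000: CF_t = 1022.000000, DF = 0.918431, PV = 938.636443
Price P = sum_t PV_t = 1001.896954
Macaulay numerator sum_t t * PV_t:
  t * PV_t at t = 0.5000: 10.768478
  t * PV_t at t = 1.0000: 21.083657
  t * PV_t at t = 1.5000: 30.959849
  t * PV_t at t = 2.0000: 1877.272886
Macaulay duration D = (sum_t t * PV_t) / P = 1940.084869 / 1001.896954 = 1.936412


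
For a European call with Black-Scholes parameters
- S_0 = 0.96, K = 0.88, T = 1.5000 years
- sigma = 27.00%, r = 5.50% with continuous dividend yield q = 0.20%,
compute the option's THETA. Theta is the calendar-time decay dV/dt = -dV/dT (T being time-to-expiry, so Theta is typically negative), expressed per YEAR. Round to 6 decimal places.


Answer: Theta = -0.060404

Derivation:
d1 = 0.6688811873; d2 = 0.3382000720
phi(d1) = 0.3189759552; exp(-qT) = 0.9970044955; exp(-rT) = 0.9208114379
Theta = -S*exp(-qT)*phi(d1)*sigma/(2*sqrt(T)) - r*K*exp(-rT)*N(d2) + q*S*exp(-qT)*N(d1)
N(d1) = 0.7482143641; N(d2) = 0.6323937892; sqrt(T) = 1.2247448714
Term 1 = -0.9600 * 0.9970044955 * 0.3189759552 * 0.2700 / (2 * 1.2247448714) = -0.0336522755
Term 2 = -0.0550 * 0.8800 * 0.9208114379 * 0.6323937892 = -0.0281840670
Term 3 = 0.0020 * 0.9600 * 0.9970044955 * 0.7482143641 = 0.0014322683
Theta = -0.0336522755 + (-0.0281840670) + (0.0014322683) = -0.060404


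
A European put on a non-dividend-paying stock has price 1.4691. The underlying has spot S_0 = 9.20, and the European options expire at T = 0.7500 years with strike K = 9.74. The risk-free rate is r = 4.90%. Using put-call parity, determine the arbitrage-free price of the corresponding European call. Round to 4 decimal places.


Answer: Call price = 1.2805

Derivation:
Put-call parity: C - P = S_0 * exp(-qT) - K * exp(-rT).
S_0 * exp(-qT) = 9.2000 * 1.00000000 = 9.20000000
K * exp(-rT) = 9.7400 * 0.96391708 = 9.38855240
C = P + S*exp(-qT) - K*exp(-rT)
C = 1.4691 + 9.20000000 - 9.38855240 = 1.2805


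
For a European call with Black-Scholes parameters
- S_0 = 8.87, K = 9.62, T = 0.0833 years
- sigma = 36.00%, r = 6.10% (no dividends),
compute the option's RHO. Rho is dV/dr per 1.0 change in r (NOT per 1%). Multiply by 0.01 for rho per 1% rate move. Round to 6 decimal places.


d1 = -0.6803540862; d2 = -0.7842563480
phi(d1) = 0.3165166682; exp(-qT) = 1.0000000000; exp(-rT) = 0.9949315880
N(d2) = 0.2164448538
Rho = K*T*exp(-rT)*N(d2) = 9.6200 * 0.0833 * 0.9949315880 * 0.2164448538 = 0.172568

Answer: Rho = 0.172568


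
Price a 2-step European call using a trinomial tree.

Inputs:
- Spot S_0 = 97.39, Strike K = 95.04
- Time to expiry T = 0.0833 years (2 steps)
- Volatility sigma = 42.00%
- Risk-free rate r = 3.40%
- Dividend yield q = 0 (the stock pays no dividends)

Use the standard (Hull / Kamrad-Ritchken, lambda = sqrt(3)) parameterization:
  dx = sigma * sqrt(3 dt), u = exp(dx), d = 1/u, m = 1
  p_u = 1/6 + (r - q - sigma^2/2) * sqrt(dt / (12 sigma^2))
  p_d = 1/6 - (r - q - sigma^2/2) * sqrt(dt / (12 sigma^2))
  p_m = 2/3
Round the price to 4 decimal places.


Answer: Price = V(0,0) = 5.8736

Derivation:
dt = T/N = 0.041650; dx = sigma*sqrt(3*dt) = 0.148463
u = exp(dx) = 1.160050; d = 1/u = 0.862032
p_u = 0.159064, p_m = 0.666667, p_d = 0.174269
Discount per step: exp(-r*dt) = 0.998585
Stock lattice S(k, j) with j the centered position index:
  k=0: S(0,+0) = 97.3900
  k=1: S(1,-1) = 83.9533; S(1,+0) = 97.3900; S(1,+1) = 112.9772
  k=2: S(2,-2) = 72.3705; S(2,-1) = 83.9533; S(2,+0) = 97.3900; S(2,+1) = 112.9772; S(2,+2) = 131.0592
Terminal payoffs V(N, j) = max(S_T - K, 0):
  V(2,-2) = 0.000000; V(2,-1) = 0.000000; V(2,+0) = 2.350000; V(2,+1) = 17.937226; V(2,+2) = 36.019181
Backward induction: V(k, j) = exp(-r*dt) * [p_u * V(k+1, j+1) + p_m * V(k+1, j) + p_d * V(k+1, j-1)]
  V(1,-1) = exp(-r*dt) * [p_u*2.350000 + p_m*0.000000 + p_d*0.000000] = 0.373271
  V(1,+0) = exp(-r*dt) * [p_u*17.937226 + p_m*2.350000 + p_d*0.000000] = 4.413579
  V(1,+1) = exp(-r*dt) * [p_u*36.019181 + p_m*17.937226 + p_d*2.350000] = 18.071429
  V(0,+0) = exp(-r*dt) * [p_u*18.071429 + p_m*4.413579 + p_d*0.373271] = 5.873626


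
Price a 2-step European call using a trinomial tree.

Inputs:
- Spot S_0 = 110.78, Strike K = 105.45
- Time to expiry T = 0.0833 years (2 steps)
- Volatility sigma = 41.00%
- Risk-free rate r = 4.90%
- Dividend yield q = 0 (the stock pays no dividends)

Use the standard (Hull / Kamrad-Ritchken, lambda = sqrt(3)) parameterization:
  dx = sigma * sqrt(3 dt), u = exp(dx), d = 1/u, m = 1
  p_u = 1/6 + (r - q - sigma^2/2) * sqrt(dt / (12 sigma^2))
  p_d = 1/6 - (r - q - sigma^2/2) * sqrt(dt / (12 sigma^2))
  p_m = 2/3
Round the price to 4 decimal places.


dt = T/N = 0.041650; dx = sigma*sqrt(3*dt) = 0.144928
u = exp(dx) = 1.155956; d = 1/u = 0.865085
p_u = 0.161630, p_m = 0.666667, p_d = 0.171703
Discount per step: exp(-r*dt) = 0.997961
Stock lattice S(k, j) with j the centered position index:
  k=0: S(0,+0) = 110.7800
  k=1: S(1,-1) = 95.8341; S(1,+0) = 110.7800; S(1,+1) = 128.0568
  k=2: S(2,-2) = 82.9046; S(2,-1) = 95.8341; S(2,+0) = 110.7800; S(2,+1) = 128.0568; S(2,+2) = 148.0281
Terminal payoffs V(N, j) = max(S_T - K, 0):
  V(2,-2) = 0.000000; V(2,-1) = 0.000000; V(2,+0) = 5.330000; V(2,+1) = 22.606830; V(2,+2) = 42.578089
Backward induction: V(k, j) = exp(-r*dt) * [p_u * V(k+1, j+1) + p_m * V(k+1, j) + p_d * V(k+1, j-1)]
  V(1,-1) = exp(-r*dt) * [p_u*5.330000 + p_m*0.000000 + p_d*0.000000] = 0.859733
  V(1,+0) = exp(-r*dt) * [p_u*22.606830 + p_m*5.330000 + p_d*0.000000] = 7.192587
  V(1,+1) = exp(-r*dt) * [p_u*42.578089 + p_m*22.606830 + p_d*5.330000] = 22.821682
  V(0,+0) = exp(-r*dt) * [p_u*22.821682 + p_m*7.192587 + p_d*0.859733] = 8.613754

Answer: Price = V(0,0) = 8.6138
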